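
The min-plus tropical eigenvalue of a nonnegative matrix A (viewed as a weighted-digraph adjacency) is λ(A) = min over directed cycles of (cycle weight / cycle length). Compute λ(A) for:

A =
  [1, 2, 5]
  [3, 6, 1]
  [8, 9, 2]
λ(A) = 1

Enumerate directed cycles and compute their means (weight / length). Sample:
  cycle 0 → 0: weight = 1, length = 1, mean = 1/1 ≈ 1.000
  cycle 1 → 1: weight = 6, length = 1, mean = 6/1 ≈ 6.000
  cycle 2 → 2: weight = 2, length = 1, mean = 2/1 ≈ 2.000
  cycle 0 → 1 → 0: weight = 5, length = 2, mean = 5/2 ≈ 2.500
  cycle 0 → 2 → 0: weight = 13, length = 2, mean = 13/2 ≈ 6.500
  cycle 1 → 0 → 1: weight = 5, length = 2, mean = 5/2 ≈ 2.500
Minimum mean = 1.000, attained e.g. along the cycle 0 → 0 with weight 1 and length 1. So λ(A) = 1/1 = 1.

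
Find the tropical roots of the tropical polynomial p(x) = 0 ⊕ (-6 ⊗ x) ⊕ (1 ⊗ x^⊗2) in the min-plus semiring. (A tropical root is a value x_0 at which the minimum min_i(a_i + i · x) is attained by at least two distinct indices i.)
Roots: {-7, 6}

Each tropical root is a break point of the lower envelope of the lines y = a_i + i · x (there are 3 lines, with slopes 0, 1, ..., 2). Only the lines that attain the minimum somewhere contribute to roots; other lines are dominated. Here the surviving (envelope) indices are i = 2, i = 1, i = 0.
Intersections between consecutive envelope lines give the roots: for adjacent envelope indices i < j the intersection is x = (a_i − a_j) / (j − i). Reading off the sorted break points: {-7, 6}.
Verification: at each break x_0, at least two indices attain the minimum of min_i(a_i + i · x_0).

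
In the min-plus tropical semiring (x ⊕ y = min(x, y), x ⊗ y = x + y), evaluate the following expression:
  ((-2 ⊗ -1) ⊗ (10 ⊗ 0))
((-2 ⊗ -1) ⊗ (10 ⊗ 0)) = 7

Expand innermost to outermost. Recall ⊕ takes the minimum of its arguments and ⊗ takes their sum. Working out the expression ((-2 ⊗ -1) ⊗ (10 ⊗ 0)) gives 7.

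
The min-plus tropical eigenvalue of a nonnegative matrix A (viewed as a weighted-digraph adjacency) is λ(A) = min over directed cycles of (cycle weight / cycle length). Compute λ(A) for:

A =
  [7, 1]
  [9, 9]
λ(A) = 5

Enumerate directed cycles and compute their means (weight / length). Sample:
  cycle 0 → 0: weight = 7, length = 1, mean = 7/1 ≈ 7.000
  cycle 1 → 1: weight = 9, length = 1, mean = 9/1 ≈ 9.000
  cycle 0 → 1 → 0: weight = 10, length = 2, mean = 10/2 ≈ 5.000
  cycle 1 → 0 → 1: weight = 10, length = 2, mean = 10/2 ≈ 5.000
Minimum mean = 5.000, attained e.g. along the cycle 0 → 1 → 0 with weight 10 and length 2. So λ(A) = 10/2 = 5.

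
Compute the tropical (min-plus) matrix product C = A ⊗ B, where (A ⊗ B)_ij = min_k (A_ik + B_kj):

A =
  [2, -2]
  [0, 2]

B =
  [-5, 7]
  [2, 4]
A ⊗ B =
  [-3, 2]
  [-5, 6]

Apply the min-plus product entry-by-entry:
  C[0][0] = min over k of (A[0][0] + B[0][0] = 2 + -5 = -3, A[0][1] + B[1][0] = -2 + 2 = 0) = -3 (attained at k = 0)
  C[0][1] = min over k of (A[0][0] + B[0][1] = 2 + 7 = 9, A[0][1] + B[1][1] = -2 + 4 = 2) = 2 (attained at k = 1)
  C[1][0] = min over k of (A[1][0] + B[0][0] = 0 + -5 = -5, A[1][1] + B[1][0] = 2 + 2 = 4) = -5 (attained at k = 0)
  C[1][1] = min over k of (A[1][0] + B[0][1] = 0 + 7 = 7, A[1][1] + B[1][1] = 2 + 4 = 6) = 6 (attained at k = 1)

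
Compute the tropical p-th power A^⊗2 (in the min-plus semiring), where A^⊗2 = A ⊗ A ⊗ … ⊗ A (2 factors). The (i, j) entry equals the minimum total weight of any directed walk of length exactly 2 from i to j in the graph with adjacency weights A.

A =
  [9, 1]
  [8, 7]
A^⊗2 =
  [9, 8]
  [15, 9]

Each entry (A^⊗2)_ij equals the minimum over all length-2 walks i = v_0 → v_1 → … → v_2 = j of Σ_t A[v_t][v_{t+1}]. For example, for (i, j) = (0, 1) we minimise over 2 possible intermediate vertex sequences; the minimum is 8, attained along the walk 0 → 1 → 1.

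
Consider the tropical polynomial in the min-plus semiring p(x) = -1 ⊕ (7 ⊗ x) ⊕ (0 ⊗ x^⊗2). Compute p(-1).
p(-1) = -2

A tropical monomial a ⊗ x^⊗i evaluates to a + i · x. Evaluating each term at x = -1:
  Term 0 contributes -1 + 0 · -1 = -1
  Term 1 contributes 7 + 1 · -1 = 6
  Term 2 contributes 0 + 2 · -1 = -2
p(-1) = ⊕ of these = min[-1, 6, -2] = -2.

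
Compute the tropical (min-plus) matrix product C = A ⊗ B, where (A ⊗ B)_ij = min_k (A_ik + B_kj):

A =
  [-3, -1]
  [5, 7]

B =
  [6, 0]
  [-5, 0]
A ⊗ B =
  [-6, -3]
  [2, 5]

Apply the min-plus product entry-by-entry:
  C[0][0] = min over k of (A[0][0] + B[0][0] = -3 + 6 = 3, A[0][1] + B[1][0] = -1 + -5 = -6) = -6 (attained at k = 1)
  C[0][1] = min over k of (A[0][0] + B[0][1] = -3 + 0 = -3, A[0][1] + B[1][1] = -1 + 0 = -1) = -3 (attained at k = 0)
  C[1][0] = min over k of (A[1][0] + B[0][0] = 5 + 6 = 11, A[1][1] + B[1][0] = 7 + -5 = 2) = 2 (attained at k = 1)
  C[1][1] = min over k of (A[1][0] + B[0][1] = 5 + 0 = 5, A[1][1] + B[1][1] = 7 + 0 = 7) = 5 (attained at k = 0)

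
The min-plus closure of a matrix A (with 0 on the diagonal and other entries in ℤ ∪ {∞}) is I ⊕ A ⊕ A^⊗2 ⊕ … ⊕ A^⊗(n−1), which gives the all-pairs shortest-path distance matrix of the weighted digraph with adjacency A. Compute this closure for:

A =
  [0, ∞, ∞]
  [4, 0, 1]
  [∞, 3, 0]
Closure =
  [0, ∞, ∞]
  [4, 0, 1]
  [7, 3, 0]

This is the Floyd-Warshall all-pairs shortest-path computation. For each intermediate vertex k = 0, 1, …, 2, update dist[i][j] ← min(dist[i][j], dist[i][k] + dist[k][j]). The final matrix gives, for each (i, j), the minimum total weight of any directed path from i to j (possibly empty when i = j).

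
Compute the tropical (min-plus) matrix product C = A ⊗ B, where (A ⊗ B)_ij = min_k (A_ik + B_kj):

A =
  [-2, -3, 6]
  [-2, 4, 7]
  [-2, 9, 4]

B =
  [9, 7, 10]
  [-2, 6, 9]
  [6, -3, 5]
A ⊗ B =
  [-5, 3, 6]
  [2, 4, 8]
  [7, 1, 8]

Apply the min-plus product entry-by-entry:
  C[0][0] = min over k of (A[0][0] + B[0][0] = -2 + 9 = 7, A[0][1] + B[1][0] = -3 + -2 = -5, A[0][2] + B[2][0] = 6 + 6 = 12) = -5 (attained at k = 1)
  C[0][1] = min over k of (A[0][0] + B[0][1] = -2 + 7 = 5, A[0][1] + B[1][1] = -3 + 6 = 3, A[0][2] + B[2][1] = 6 + -3 = 3) = 3 (attained at k = 1)
  C[0][2] = min over k of (A[0][0] + B[0][2] = -2 + 10 = 8, A[0][1] + B[1][2] = -3 + 9 = 6, A[0][2] + B[2][2] = 6 + 5 = 11) = 6 (attained at k = 1)
  C[1][0] = min over k of (A[1][0] + B[0][0] = -2 + 9 = 7, A[1][1] + B[1][0] = 4 + -2 = 2, A[1][2] + B[2][0] = 7 + 6 = 13) = 2 (attained at k = 1)
  C[1][1] = min over k of (A[1][0] + B[0][1] = -2 + 7 = 5, A[1][1] + B[1][1] = 4 + 6 = 10, A[1][2] + B[2][1] = 7 + -3 = 4) = 4 (attained at k = 2)
  C[1][2] = min over k of (A[1][0] + B[0][2] = -2 + 10 = 8, A[1][1] + B[1][2] = 4 + 9 = 13, A[1][2] + B[2][2] = 7 + 5 = 12) = 8 (attained at k = 0)
  C[2][0] = min over k of (A[2][0] + B[0][0] = -2 + 9 = 7, A[2][1] + B[1][0] = 9 + -2 = 7, A[2][2] + B[2][0] = 4 + 6 = 10) = 7 (attained at k = 0)
  C[2][1] = min over k of (A[2][0] + B[0][1] = -2 + 7 = 5, A[2][1] + B[1][1] = 9 + 6 = 15, A[2][2] + B[2][1] = 4 + -3 = 1) = 1 (attained at k = 2)
  C[2][2] = min over k of (A[2][0] + B[0][2] = -2 + 10 = 8, A[2][1] + B[1][2] = 9 + 9 = 18, A[2][2] + B[2][2] = 4 + 5 = 9) = 8 (attained at k = 0)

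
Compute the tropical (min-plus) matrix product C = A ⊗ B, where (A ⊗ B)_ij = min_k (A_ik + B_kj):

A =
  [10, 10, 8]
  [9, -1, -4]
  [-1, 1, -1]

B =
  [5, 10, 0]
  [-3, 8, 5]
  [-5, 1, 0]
A ⊗ B =
  [3, 9, 8]
  [-9, -3, -4]
  [-6, 0, -1]

Apply the min-plus product entry-by-entry:
  C[0][0] = min over k of (A[0][0] + B[0][0] = 10 + 5 = 15, A[0][1] + B[1][0] = 10 + -3 = 7, A[0][2] + B[2][0] = 8 + -5 = 3) = 3 (attained at k = 2)
  C[0][1] = min over k of (A[0][0] + B[0][1] = 10 + 10 = 20, A[0][1] + B[1][1] = 10 + 8 = 18, A[0][2] + B[2][1] = 8 + 1 = 9) = 9 (attained at k = 2)
  C[0][2] = min over k of (A[0][0] + B[0][2] = 10 + 0 = 10, A[0][1] + B[1][2] = 10 + 5 = 15, A[0][2] + B[2][2] = 8 + 0 = 8) = 8 (attained at k = 2)
  C[1][0] = min over k of (A[1][0] + B[0][0] = 9 + 5 = 14, A[1][1] + B[1][0] = -1 + -3 = -4, A[1][2] + B[2][0] = -4 + -5 = -9) = -9 (attained at k = 2)
  C[1][1] = min over k of (A[1][0] + B[0][1] = 9 + 10 = 19, A[1][1] + B[1][1] = -1 + 8 = 7, A[1][2] + B[2][1] = -4 + 1 = -3) = -3 (attained at k = 2)
  C[1][2] = min over k of (A[1][0] + B[0][2] = 9 + 0 = 9, A[1][1] + B[1][2] = -1 + 5 = 4, A[1][2] + B[2][2] = -4 + 0 = -4) = -4 (attained at k = 2)
  C[2][0] = min over k of (A[2][0] + B[0][0] = -1 + 5 = 4, A[2][1] + B[1][0] = 1 + -3 = -2, A[2][2] + B[2][0] = -1 + -5 = -6) = -6 (attained at k = 2)
  C[2][1] = min over k of (A[2][0] + B[0][1] = -1 + 10 = 9, A[2][1] + B[1][1] = 1 + 8 = 9, A[2][2] + B[2][1] = -1 + 1 = 0) = 0 (attained at k = 2)
  C[2][2] = min over k of (A[2][0] + B[0][2] = -1 + 0 = -1, A[2][1] + B[1][2] = 1 + 5 = 6, A[2][2] + B[2][2] = -1 + 0 = -1) = -1 (attained at k = 0)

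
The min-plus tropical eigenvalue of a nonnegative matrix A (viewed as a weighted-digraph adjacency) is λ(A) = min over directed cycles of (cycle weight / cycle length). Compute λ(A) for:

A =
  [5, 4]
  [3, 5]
λ(A) = 7/2

Enumerate directed cycles and compute their means (weight / length). Sample:
  cycle 0 → 0: weight = 5, length = 1, mean = 5/1 ≈ 5.000
  cycle 1 → 1: weight = 5, length = 1, mean = 5/1 ≈ 5.000
  cycle 0 → 1 → 0: weight = 7, length = 2, mean = 7/2 ≈ 3.500
  cycle 1 → 0 → 1: weight = 7, length = 2, mean = 7/2 ≈ 3.500
Minimum mean = 3.500, attained e.g. along the cycle 0 → 1 → 0 with weight 7 and length 2. So λ(A) = 7/2 = 7/2.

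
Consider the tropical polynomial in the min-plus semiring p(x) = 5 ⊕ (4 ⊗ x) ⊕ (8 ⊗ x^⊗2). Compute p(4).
p(4) = 5

A tropical monomial a ⊗ x^⊗i evaluates to a + i · x. Evaluating each term at x = 4:
  Term 0 contributes 5 + 0 · 4 = 5
  Term 1 contributes 4 + 1 · 4 = 8
  Term 2 contributes 8 + 2 · 4 = 16
p(4) = ⊕ of these = min[5, 8, 16] = 5.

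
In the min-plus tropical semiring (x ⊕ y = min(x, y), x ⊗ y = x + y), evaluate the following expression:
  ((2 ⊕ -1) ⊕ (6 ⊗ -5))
((2 ⊕ -1) ⊕ (6 ⊗ -5)) = -1

Expand innermost to outermost. Recall ⊕ takes the minimum of its arguments and ⊗ takes their sum. Working out the expression ((2 ⊕ -1) ⊕ (6 ⊗ -5)) gives -1.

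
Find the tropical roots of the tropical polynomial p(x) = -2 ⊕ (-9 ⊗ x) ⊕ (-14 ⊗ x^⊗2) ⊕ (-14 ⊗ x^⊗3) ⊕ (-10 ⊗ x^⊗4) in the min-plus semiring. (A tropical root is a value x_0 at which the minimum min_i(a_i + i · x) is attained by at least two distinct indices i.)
Roots: {-4, 0, 5, 7}

Each tropical root is a break point of the lower envelope of the lines y = a_i + i · x (there are 5 lines, with slopes 0, 1, ..., 4). Only the lines that attain the minimum somewhere contribute to roots; other lines are dominated. Here the surviving (envelope) indices are i = 4, i = 3, i = 2, i = 1, i = 0.
Intersections between consecutive envelope lines give the roots: for adjacent envelope indices i < j the intersection is x = (a_i − a_j) / (j − i). Reading off the sorted break points: {-4, 0, 5, 7}.
Verification: at each break x_0, at least two indices attain the minimum of min_i(a_i + i · x_0).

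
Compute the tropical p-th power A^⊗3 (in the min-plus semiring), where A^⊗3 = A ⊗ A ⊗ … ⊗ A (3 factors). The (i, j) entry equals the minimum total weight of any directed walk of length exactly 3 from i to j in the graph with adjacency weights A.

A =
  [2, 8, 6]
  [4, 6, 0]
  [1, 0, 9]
A^⊗3 =
  [6, 8, 6]
  [3, 6, 0]
  [1, 0, 6]

Each entry (A^⊗3)_ij equals the minimum over all length-3 walks i = v_0 → v_1 → … → v_3 = j of Σ_t A[v_t][v_{t+1}]. For example, for (i, j) = (0, 2) we minimise over 9 possible intermediate vertex sequences; the minimum is 6, attained along the walk 0 → 2 → 1 → 2.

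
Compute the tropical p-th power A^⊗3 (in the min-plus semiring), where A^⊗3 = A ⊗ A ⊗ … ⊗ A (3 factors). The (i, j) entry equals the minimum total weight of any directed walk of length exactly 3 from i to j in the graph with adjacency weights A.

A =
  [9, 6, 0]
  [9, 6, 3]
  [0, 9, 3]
A^⊗3 =
  [3, 6, 0]
  [6, 9, 3]
  [0, 9, 3]

Each entry (A^⊗3)_ij equals the minimum over all length-3 walks i = v_0 → v_1 → … → v_3 = j of Σ_t A[v_t][v_{t+1}]. For example, for (i, j) = (0, 2) we minimise over 9 possible intermediate vertex sequences; the minimum is 0, attained along the walk 0 → 2 → 0 → 2.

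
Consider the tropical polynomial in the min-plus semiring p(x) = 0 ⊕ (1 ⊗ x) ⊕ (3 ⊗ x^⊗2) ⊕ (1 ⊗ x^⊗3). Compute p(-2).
p(-2) = -5

A tropical monomial a ⊗ x^⊗i evaluates to a + i · x. Evaluating each term at x = -2:
  Term 0 contributes 0 + 0 · -2 = 0
  Term 1 contributes 1 + 1 · -2 = -1
  Term 2 contributes 3 + 2 · -2 = -1
  Term 3 contributes 1 + 3 · -2 = -5
p(-2) = ⊕ of these = min[0, -1, -1, -5] = -5.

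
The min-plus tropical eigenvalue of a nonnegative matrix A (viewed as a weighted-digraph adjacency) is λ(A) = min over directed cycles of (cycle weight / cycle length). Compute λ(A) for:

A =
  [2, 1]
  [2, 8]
λ(A) = 3/2

Enumerate directed cycles and compute their means (weight / length). Sample:
  cycle 0 → 0: weight = 2, length = 1, mean = 2/1 ≈ 2.000
  cycle 1 → 1: weight = 8, length = 1, mean = 8/1 ≈ 8.000
  cycle 0 → 1 → 0: weight = 3, length = 2, mean = 3/2 ≈ 1.500
  cycle 1 → 0 → 1: weight = 3, length = 2, mean = 3/2 ≈ 1.500
Minimum mean = 1.500, attained e.g. along the cycle 0 → 1 → 0 with weight 3 and length 2. So λ(A) = 3/2 = 3/2.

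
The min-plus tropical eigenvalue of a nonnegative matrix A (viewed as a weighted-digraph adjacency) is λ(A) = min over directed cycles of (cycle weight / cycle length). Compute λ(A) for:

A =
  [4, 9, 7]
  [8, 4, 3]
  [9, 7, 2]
λ(A) = 2

Enumerate directed cycles and compute their means (weight / length). Sample:
  cycle 0 → 0: weight = 4, length = 1, mean = 4/1 ≈ 4.000
  cycle 1 → 1: weight = 4, length = 1, mean = 4/1 ≈ 4.000
  cycle 2 → 2: weight = 2, length = 1, mean = 2/1 ≈ 2.000
  cycle 0 → 1 → 0: weight = 17, length = 2, mean = 17/2 ≈ 8.500
  cycle 0 → 2 → 0: weight = 16, length = 2, mean = 16/2 ≈ 8.000
  cycle 1 → 0 → 1: weight = 17, length = 2, mean = 17/2 ≈ 8.500
Minimum mean = 2.000, attained e.g. along the cycle 2 → 2 with weight 2 and length 1. So λ(A) = 2/1 = 2.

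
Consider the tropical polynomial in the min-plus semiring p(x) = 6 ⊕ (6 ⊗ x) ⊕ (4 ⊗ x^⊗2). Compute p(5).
p(5) = 6

A tropical monomial a ⊗ x^⊗i evaluates to a + i · x. Evaluating each term at x = 5:
  Term 0 contributes 6 + 0 · 5 = 6
  Term 1 contributes 6 + 1 · 5 = 11
  Term 2 contributes 4 + 2 · 5 = 14
p(5) = ⊕ of these = min[6, 11, 14] = 6.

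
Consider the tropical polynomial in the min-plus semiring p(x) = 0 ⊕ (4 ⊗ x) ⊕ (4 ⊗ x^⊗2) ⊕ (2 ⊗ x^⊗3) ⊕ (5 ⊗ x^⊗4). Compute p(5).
p(5) = 0

A tropical monomial a ⊗ x^⊗i evaluates to a + i · x. Evaluating each term at x = 5:
  Term 0 contributes 0 + 0 · 5 = 0
  Term 1 contributes 4 + 1 · 5 = 9
  Term 2 contributes 4 + 2 · 5 = 14
  Term 3 contributes 2 + 3 · 5 = 17
  Term 4 contributes 5 + 4 · 5 = 25
p(5) = ⊕ of these = min[0, 9, 14, 17, 25] = 0.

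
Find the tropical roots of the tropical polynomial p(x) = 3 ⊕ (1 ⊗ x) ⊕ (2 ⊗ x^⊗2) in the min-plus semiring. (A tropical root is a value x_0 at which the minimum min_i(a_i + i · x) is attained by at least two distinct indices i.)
Roots: {-1, 2}

Each tropical root is a break point of the lower envelope of the lines y = a_i + i · x (there are 3 lines, with slopes 0, 1, ..., 2). Only the lines that attain the minimum somewhere contribute to roots; other lines are dominated. Here the surviving (envelope) indices are i = 2, i = 1, i = 0.
Intersections between consecutive envelope lines give the roots: for adjacent envelope indices i < j the intersection is x = (a_i − a_j) / (j − i). Reading off the sorted break points: {-1, 2}.
Verification: at each break x_0, at least two indices attain the minimum of min_i(a_i + i · x_0).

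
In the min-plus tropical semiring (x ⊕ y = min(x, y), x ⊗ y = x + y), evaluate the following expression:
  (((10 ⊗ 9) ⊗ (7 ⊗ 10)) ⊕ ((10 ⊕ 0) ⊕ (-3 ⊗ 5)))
(((10 ⊗ 9) ⊗ (7 ⊗ 10)) ⊕ ((10 ⊕ 0) ⊕ (-3 ⊗ 5))) = 0

Expand innermost to outermost. Recall ⊕ takes the minimum of its arguments and ⊗ takes their sum. Working out the expression (((10 ⊗ 9) ⊗ (7 ⊗ 10)) ⊕ ((10 ⊕ 0) ⊕ (-3 ⊗ 5))) gives 0.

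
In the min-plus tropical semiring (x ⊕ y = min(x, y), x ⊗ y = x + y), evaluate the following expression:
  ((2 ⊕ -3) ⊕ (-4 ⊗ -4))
((2 ⊕ -3) ⊕ (-4 ⊗ -4)) = -8

Expand innermost to outermost. Recall ⊕ takes the minimum of its arguments and ⊗ takes their sum. Working out the expression ((2 ⊕ -3) ⊕ (-4 ⊗ -4)) gives -8.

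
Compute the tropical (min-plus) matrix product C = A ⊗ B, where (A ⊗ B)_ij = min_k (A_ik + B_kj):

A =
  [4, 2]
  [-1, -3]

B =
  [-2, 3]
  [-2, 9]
A ⊗ B =
  [0, 7]
  [-5, 2]

Apply the min-plus product entry-by-entry:
  C[0][0] = min over k of (A[0][0] + B[0][0] = 4 + -2 = 2, A[0][1] + B[1][0] = 2 + -2 = 0) = 0 (attained at k = 1)
  C[0][1] = min over k of (A[0][0] + B[0][1] = 4 + 3 = 7, A[0][1] + B[1][1] = 2 + 9 = 11) = 7 (attained at k = 0)
  C[1][0] = min over k of (A[1][0] + B[0][0] = -1 + -2 = -3, A[1][1] + B[1][0] = -3 + -2 = -5) = -5 (attained at k = 1)
  C[1][1] = min over k of (A[1][0] + B[0][1] = -1 + 3 = 2, A[1][1] + B[1][1] = -3 + 9 = 6) = 2 (attained at k = 0)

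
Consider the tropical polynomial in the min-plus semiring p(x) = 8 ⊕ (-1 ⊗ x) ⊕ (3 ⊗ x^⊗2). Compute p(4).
p(4) = 3

A tropical monomial a ⊗ x^⊗i evaluates to a + i · x. Evaluating each term at x = 4:
  Term 0 contributes 8 + 0 · 4 = 8
  Term 1 contributes -1 + 1 · 4 = 3
  Term 2 contributes 3 + 2 · 4 = 11
p(4) = ⊕ of these = min[8, 3, 11] = 3.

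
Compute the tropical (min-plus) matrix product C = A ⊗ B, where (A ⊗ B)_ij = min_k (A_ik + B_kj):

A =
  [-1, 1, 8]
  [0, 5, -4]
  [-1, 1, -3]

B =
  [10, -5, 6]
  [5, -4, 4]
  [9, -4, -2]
A ⊗ B =
  [6, -6, 5]
  [5, -8, -6]
  [6, -7, -5]

Apply the min-plus product entry-by-entry:
  C[0][0] = min over k of (A[0][0] + B[0][0] = -1 + 10 = 9, A[0][1] + B[1][0] = 1 + 5 = 6, A[0][2] + B[2][0] = 8 + 9 = 17) = 6 (attained at k = 1)
  C[0][1] = min over k of (A[0][0] + B[0][1] = -1 + -5 = -6, A[0][1] + B[1][1] = 1 + -4 = -3, A[0][2] + B[2][1] = 8 + -4 = 4) = -6 (attained at k = 0)
  C[0][2] = min over k of (A[0][0] + B[0][2] = -1 + 6 = 5, A[0][1] + B[1][2] = 1 + 4 = 5, A[0][2] + B[2][2] = 8 + -2 = 6) = 5 (attained at k = 0)
  C[1][0] = min over k of (A[1][0] + B[0][0] = 0 + 10 = 10, A[1][1] + B[1][0] = 5 + 5 = 10, A[1][2] + B[2][0] = -4 + 9 = 5) = 5 (attained at k = 2)
  C[1][1] = min over k of (A[1][0] + B[0][1] = 0 + -5 = -5, A[1][1] + B[1][1] = 5 + -4 = 1, A[1][2] + B[2][1] = -4 + -4 = -8) = -8 (attained at k = 2)
  C[1][2] = min over k of (A[1][0] + B[0][2] = 0 + 6 = 6, A[1][1] + B[1][2] = 5 + 4 = 9, A[1][2] + B[2][2] = -4 + -2 = -6) = -6 (attained at k = 2)
  C[2][0] = min over k of (A[2][0] + B[0][0] = -1 + 10 = 9, A[2][1] + B[1][0] = 1 + 5 = 6, A[2][2] + B[2][0] = -3 + 9 = 6) = 6 (attained at k = 1)
  C[2][1] = min over k of (A[2][0] + B[0][1] = -1 + -5 = -6, A[2][1] + B[1][1] = 1 + -4 = -3, A[2][2] + B[2][1] = -3 + -4 = -7) = -7 (attained at k = 2)
  C[2][2] = min over k of (A[2][0] + B[0][2] = -1 + 6 = 5, A[2][1] + B[1][2] = 1 + 4 = 5, A[2][2] + B[2][2] = -3 + -2 = -5) = -5 (attained at k = 2)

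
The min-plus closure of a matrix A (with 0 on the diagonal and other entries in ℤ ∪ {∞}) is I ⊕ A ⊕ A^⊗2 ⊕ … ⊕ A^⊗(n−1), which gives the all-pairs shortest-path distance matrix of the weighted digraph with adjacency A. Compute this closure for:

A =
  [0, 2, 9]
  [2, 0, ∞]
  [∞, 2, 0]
Closure =
  [0, 2, 9]
  [2, 0, 11]
  [4, 2, 0]

This is the Floyd-Warshall all-pairs shortest-path computation. For each intermediate vertex k = 0, 1, …, 2, update dist[i][j] ← min(dist[i][j], dist[i][k] + dist[k][j]). The final matrix gives, for each (i, j), the minimum total weight of any directed path from i to j (possibly empty when i = j).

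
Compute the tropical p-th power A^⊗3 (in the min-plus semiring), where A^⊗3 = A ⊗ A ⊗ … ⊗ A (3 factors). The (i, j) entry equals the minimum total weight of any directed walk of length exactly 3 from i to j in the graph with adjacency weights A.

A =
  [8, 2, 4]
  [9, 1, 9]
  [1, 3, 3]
A^⊗3 =
  [8, 4, 9]
  [11, 3, 11]
  [6, 4, 8]

Each entry (A^⊗3)_ij equals the minimum over all length-3 walks i = v_0 → v_1 → … → v_3 = j of Σ_t A[v_t][v_{t+1}]. For example, for (i, j) = (0, 2) we minimise over 9 possible intermediate vertex sequences; the minimum is 9, attained along the walk 0 → 2 → 0 → 2.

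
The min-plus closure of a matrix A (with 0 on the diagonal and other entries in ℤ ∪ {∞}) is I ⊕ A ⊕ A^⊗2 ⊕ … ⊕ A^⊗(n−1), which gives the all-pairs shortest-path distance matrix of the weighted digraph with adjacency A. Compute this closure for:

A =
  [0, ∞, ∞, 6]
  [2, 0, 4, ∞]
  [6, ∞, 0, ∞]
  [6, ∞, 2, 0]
Closure =
  [0, ∞, 8, 6]
  [2, 0, 4, 8]
  [6, ∞, 0, 12]
  [6, ∞, 2, 0]

This is the Floyd-Warshall all-pairs shortest-path computation. For each intermediate vertex k = 0, 1, …, 3, update dist[i][j] ← min(dist[i][j], dist[i][k] + dist[k][j]). The final matrix gives, for each (i, j), the minimum total weight of any directed path from i to j (possibly empty when i = j).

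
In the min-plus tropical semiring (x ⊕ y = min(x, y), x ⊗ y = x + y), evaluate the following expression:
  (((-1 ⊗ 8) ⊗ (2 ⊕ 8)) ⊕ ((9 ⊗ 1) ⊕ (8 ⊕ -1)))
(((-1 ⊗ 8) ⊗ (2 ⊕ 8)) ⊕ ((9 ⊗ 1) ⊕ (8 ⊕ -1))) = -1

Expand innermost to outermost. Recall ⊕ takes the minimum of its arguments and ⊗ takes their sum. Working out the expression (((-1 ⊗ 8) ⊗ (2 ⊕ 8)) ⊕ ((9 ⊗ 1) ⊕ (8 ⊕ -1))) gives -1.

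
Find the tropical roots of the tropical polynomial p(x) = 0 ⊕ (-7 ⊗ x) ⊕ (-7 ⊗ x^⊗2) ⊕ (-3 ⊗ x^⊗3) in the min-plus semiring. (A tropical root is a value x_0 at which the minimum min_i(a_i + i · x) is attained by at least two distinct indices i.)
Roots: {-4, 0, 7}

Each tropical root is a break point of the lower envelope of the lines y = a_i + i · x (there are 4 lines, with slopes 0, 1, ..., 3). Only the lines that attain the minimum somewhere contribute to roots; other lines are dominated. Here the surviving (envelope) indices are i = 3, i = 2, i = 1, i = 0.
Intersections between consecutive envelope lines give the roots: for adjacent envelope indices i < j the intersection is x = (a_i − a_j) / (j − i). Reading off the sorted break points: {-4, 0, 7}.
Verification: at each break x_0, at least two indices attain the minimum of min_i(a_i + i · x_0).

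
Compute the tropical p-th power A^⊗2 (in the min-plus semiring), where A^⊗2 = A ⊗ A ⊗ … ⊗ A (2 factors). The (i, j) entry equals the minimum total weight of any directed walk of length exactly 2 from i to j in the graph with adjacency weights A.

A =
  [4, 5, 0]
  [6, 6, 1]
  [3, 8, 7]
A^⊗2 =
  [3, 8, 4]
  [4, 9, 6]
  [7, 8, 3]

Each entry (A^⊗2)_ij equals the minimum over all length-2 walks i = v_0 → v_1 → … → v_2 = j of Σ_t A[v_t][v_{t+1}]. For example, for (i, j) = (0, 2) we minimise over 3 possible intermediate vertex sequences; the minimum is 4, attained along the walk 0 → 0 → 2.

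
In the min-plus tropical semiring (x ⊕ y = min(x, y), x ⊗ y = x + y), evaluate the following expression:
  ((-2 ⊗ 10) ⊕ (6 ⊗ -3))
((-2 ⊗ 10) ⊕ (6 ⊗ -3)) = 3

Expand innermost to outermost. Recall ⊕ takes the minimum of its arguments and ⊗ takes their sum. Working out the expression ((-2 ⊗ 10) ⊕ (6 ⊗ -3)) gives 3.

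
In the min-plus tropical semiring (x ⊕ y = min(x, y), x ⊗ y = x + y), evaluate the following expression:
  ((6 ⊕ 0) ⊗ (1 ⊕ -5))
((6 ⊕ 0) ⊗ (1 ⊕ -5)) = -5

Expand innermost to outermost. Recall ⊕ takes the minimum of its arguments and ⊗ takes their sum. Working out the expression ((6 ⊕ 0) ⊗ (1 ⊕ -5)) gives -5.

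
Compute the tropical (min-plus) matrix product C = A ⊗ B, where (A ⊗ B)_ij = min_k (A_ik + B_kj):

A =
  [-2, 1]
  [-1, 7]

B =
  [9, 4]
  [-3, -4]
A ⊗ B =
  [-2, -3]
  [4, 3]

Apply the min-plus product entry-by-entry:
  C[0][0] = min over k of (A[0][0] + B[0][0] = -2 + 9 = 7, A[0][1] + B[1][0] = 1 + -3 = -2) = -2 (attained at k = 1)
  C[0][1] = min over k of (A[0][0] + B[0][1] = -2 + 4 = 2, A[0][1] + B[1][1] = 1 + -4 = -3) = -3 (attained at k = 1)
  C[1][0] = min over k of (A[1][0] + B[0][0] = -1 + 9 = 8, A[1][1] + B[1][0] = 7 + -3 = 4) = 4 (attained at k = 1)
  C[1][1] = min over k of (A[1][0] + B[0][1] = -1 + 4 = 3, A[1][1] + B[1][1] = 7 + -4 = 3) = 3 (attained at k = 0)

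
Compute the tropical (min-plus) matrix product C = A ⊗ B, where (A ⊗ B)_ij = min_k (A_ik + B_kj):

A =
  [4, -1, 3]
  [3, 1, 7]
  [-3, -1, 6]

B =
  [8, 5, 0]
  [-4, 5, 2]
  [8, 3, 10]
A ⊗ B =
  [-5, 4, 1]
  [-3, 6, 3]
  [-5, 2, -3]

Apply the min-plus product entry-by-entry:
  C[0][0] = min over k of (A[0][0] + B[0][0] = 4 + 8 = 12, A[0][1] + B[1][0] = -1 + -4 = -5, A[0][2] + B[2][0] = 3 + 8 = 11) = -5 (attained at k = 1)
  C[0][1] = min over k of (A[0][0] + B[0][1] = 4 + 5 = 9, A[0][1] + B[1][1] = -1 + 5 = 4, A[0][2] + B[2][1] = 3 + 3 = 6) = 4 (attained at k = 1)
  C[0][2] = min over k of (A[0][0] + B[0][2] = 4 + 0 = 4, A[0][1] + B[1][2] = -1 + 2 = 1, A[0][2] + B[2][2] = 3 + 10 = 13) = 1 (attained at k = 1)
  C[1][0] = min over k of (A[1][0] + B[0][0] = 3 + 8 = 11, A[1][1] + B[1][0] = 1 + -4 = -3, A[1][2] + B[2][0] = 7 + 8 = 15) = -3 (attained at k = 1)
  C[1][1] = min over k of (A[1][0] + B[0][1] = 3 + 5 = 8, A[1][1] + B[1][1] = 1 + 5 = 6, A[1][2] + B[2][1] = 7 + 3 = 10) = 6 (attained at k = 1)
  C[1][2] = min over k of (A[1][0] + B[0][2] = 3 + 0 = 3, A[1][1] + B[1][2] = 1 + 2 = 3, A[1][2] + B[2][2] = 7 + 10 = 17) = 3 (attained at k = 0)
  C[2][0] = min over k of (A[2][0] + B[0][0] = -3 + 8 = 5, A[2][1] + B[1][0] = -1 + -4 = -5, A[2][2] + B[2][0] = 6 + 8 = 14) = -5 (attained at k = 1)
  C[2][1] = min over k of (A[2][0] + B[0][1] = -3 + 5 = 2, A[2][1] + B[1][1] = -1 + 5 = 4, A[2][2] + B[2][1] = 6 + 3 = 9) = 2 (attained at k = 0)
  C[2][2] = min over k of (A[2][0] + B[0][2] = -3 + 0 = -3, A[2][1] + B[1][2] = -1 + 2 = 1, A[2][2] + B[2][2] = 6 + 10 = 16) = -3 (attained at k = 0)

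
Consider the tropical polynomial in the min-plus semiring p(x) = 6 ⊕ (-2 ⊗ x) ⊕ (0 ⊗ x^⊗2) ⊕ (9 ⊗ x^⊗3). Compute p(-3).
p(-3) = -6

A tropical monomial a ⊗ x^⊗i evaluates to a + i · x. Evaluating each term at x = -3:
  Term 0 contributes 6 + 0 · -3 = 6
  Term 1 contributes -2 + 1 · -3 = -5
  Term 2 contributes 0 + 2 · -3 = -6
  Term 3 contributes 9 + 3 · -3 = 0
p(-3) = ⊕ of these = min[6, -5, -6, 0] = -6.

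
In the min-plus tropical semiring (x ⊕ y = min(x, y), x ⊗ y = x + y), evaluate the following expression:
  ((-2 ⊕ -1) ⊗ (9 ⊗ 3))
((-2 ⊕ -1) ⊗ (9 ⊗ 3)) = 10

Expand innermost to outermost. Recall ⊕ takes the minimum of its arguments and ⊗ takes their sum. Working out the expression ((-2 ⊕ -1) ⊗ (9 ⊗ 3)) gives 10.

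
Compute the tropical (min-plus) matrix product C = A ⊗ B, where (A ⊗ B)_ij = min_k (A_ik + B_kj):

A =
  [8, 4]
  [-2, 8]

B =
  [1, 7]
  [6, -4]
A ⊗ B =
  [9, 0]
  [-1, 4]

Apply the min-plus product entry-by-entry:
  C[0][0] = min over k of (A[0][0] + B[0][0] = 8 + 1 = 9, A[0][1] + B[1][0] = 4 + 6 = 10) = 9 (attained at k = 0)
  C[0][1] = min over k of (A[0][0] + B[0][1] = 8 + 7 = 15, A[0][1] + B[1][1] = 4 + -4 = 0) = 0 (attained at k = 1)
  C[1][0] = min over k of (A[1][0] + B[0][0] = -2 + 1 = -1, A[1][1] + B[1][0] = 8 + 6 = 14) = -1 (attained at k = 0)
  C[1][1] = min over k of (A[1][0] + B[0][1] = -2 + 7 = 5, A[1][1] + B[1][1] = 8 + -4 = 4) = 4 (attained at k = 1)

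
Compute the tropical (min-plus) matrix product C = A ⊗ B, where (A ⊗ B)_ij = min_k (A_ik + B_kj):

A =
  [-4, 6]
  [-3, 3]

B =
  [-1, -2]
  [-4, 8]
A ⊗ B =
  [-5, -6]
  [-4, -5]

Apply the min-plus product entry-by-entry:
  C[0][0] = min over k of (A[0][0] + B[0][0] = -4 + -1 = -5, A[0][1] + B[1][0] = 6 + -4 = 2) = -5 (attained at k = 0)
  C[0][1] = min over k of (A[0][0] + B[0][1] = -4 + -2 = -6, A[0][1] + B[1][1] = 6 + 8 = 14) = -6 (attained at k = 0)
  C[1][0] = min over k of (A[1][0] + B[0][0] = -3 + -1 = -4, A[1][1] + B[1][0] = 3 + -4 = -1) = -4 (attained at k = 0)
  C[1][1] = min over k of (A[1][0] + B[0][1] = -3 + -2 = -5, A[1][1] + B[1][1] = 3 + 8 = 11) = -5 (attained at k = 0)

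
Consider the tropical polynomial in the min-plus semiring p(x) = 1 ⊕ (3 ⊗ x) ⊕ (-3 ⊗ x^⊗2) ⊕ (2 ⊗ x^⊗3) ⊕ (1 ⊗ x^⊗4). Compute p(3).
p(3) = 1

A tropical monomial a ⊗ x^⊗i evaluates to a + i · x. Evaluating each term at x = 3:
  Term 0 contributes 1 + 0 · 3 = 1
  Term 1 contributes 3 + 1 · 3 = 6
  Term 2 contributes -3 + 2 · 3 = 3
  Term 3 contributes 2 + 3 · 3 = 11
  Term 4 contributes 1 + 4 · 3 = 13
p(3) = ⊕ of these = min[1, 6, 3, 11, 13] = 1.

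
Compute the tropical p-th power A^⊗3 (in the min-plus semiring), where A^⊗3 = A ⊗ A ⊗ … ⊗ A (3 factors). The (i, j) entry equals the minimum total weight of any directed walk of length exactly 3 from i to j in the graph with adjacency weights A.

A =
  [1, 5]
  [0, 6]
A^⊗3 =
  [3, 7]
  [2, 6]

Each entry (A^⊗3)_ij equals the minimum over all length-3 walks i = v_0 → v_1 → … → v_3 = j of Σ_t A[v_t][v_{t+1}]. For example, for (i, j) = (0, 1) we minimise over 4 possible intermediate vertex sequences; the minimum is 7, attained along the walk 0 → 0 → 0 → 1.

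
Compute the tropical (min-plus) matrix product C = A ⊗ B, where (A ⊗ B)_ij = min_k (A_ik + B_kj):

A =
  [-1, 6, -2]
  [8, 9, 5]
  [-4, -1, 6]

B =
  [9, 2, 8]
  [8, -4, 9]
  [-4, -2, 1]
A ⊗ B =
  [-6, -4, -1]
  [1, 3, 6]
  [2, -5, 4]

Apply the min-plus product entry-by-entry:
  C[0][0] = min over k of (A[0][0] + B[0][0] = -1 + 9 = 8, A[0][1] + B[1][0] = 6 + 8 = 14, A[0][2] + B[2][0] = -2 + -4 = -6) = -6 (attained at k = 2)
  C[0][1] = min over k of (A[0][0] + B[0][1] = -1 + 2 = 1, A[0][1] + B[1][1] = 6 + -4 = 2, A[0][2] + B[2][1] = -2 + -2 = -4) = -4 (attained at k = 2)
  C[0][2] = min over k of (A[0][0] + B[0][2] = -1 + 8 = 7, A[0][1] + B[1][2] = 6 + 9 = 15, A[0][2] + B[2][2] = -2 + 1 = -1) = -1 (attained at k = 2)
  C[1][0] = min over k of (A[1][0] + B[0][0] = 8 + 9 = 17, A[1][1] + B[1][0] = 9 + 8 = 17, A[1][2] + B[2][0] = 5 + -4 = 1) = 1 (attained at k = 2)
  C[1][1] = min over k of (A[1][0] + B[0][1] = 8 + 2 = 10, A[1][1] + B[1][1] = 9 + -4 = 5, A[1][2] + B[2][1] = 5 + -2 = 3) = 3 (attained at k = 2)
  C[1][2] = min over k of (A[1][0] + B[0][2] = 8 + 8 = 16, A[1][1] + B[1][2] = 9 + 9 = 18, A[1][2] + B[2][2] = 5 + 1 = 6) = 6 (attained at k = 2)
  C[2][0] = min over k of (A[2][0] + B[0][0] = -4 + 9 = 5, A[2][1] + B[1][0] = -1 + 8 = 7, A[2][2] + B[2][0] = 6 + -4 = 2) = 2 (attained at k = 2)
  C[2][1] = min over k of (A[2][0] + B[0][1] = -4 + 2 = -2, A[2][1] + B[1][1] = -1 + -4 = -5, A[2][2] + B[2][1] = 6 + -2 = 4) = -5 (attained at k = 1)
  C[2][2] = min over k of (A[2][0] + B[0][2] = -4 + 8 = 4, A[2][1] + B[1][2] = -1 + 9 = 8, A[2][2] + B[2][2] = 6 + 1 = 7) = 4 (attained at k = 0)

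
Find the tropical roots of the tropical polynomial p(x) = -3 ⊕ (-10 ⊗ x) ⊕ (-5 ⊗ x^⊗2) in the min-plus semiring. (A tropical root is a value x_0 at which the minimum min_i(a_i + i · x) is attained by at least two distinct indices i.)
Roots: {-5, 7}

Each tropical root is a break point of the lower envelope of the lines y = a_i + i · x (there are 3 lines, with slopes 0, 1, ..., 2). Only the lines that attain the minimum somewhere contribute to roots; other lines are dominated. Here the surviving (envelope) indices are i = 2, i = 1, i = 0.
Intersections between consecutive envelope lines give the roots: for adjacent envelope indices i < j the intersection is x = (a_i − a_j) / (j − i). Reading off the sorted break points: {-5, 7}.
Verification: at each break x_0, at least two indices attain the minimum of min_i(a_i + i · x_0).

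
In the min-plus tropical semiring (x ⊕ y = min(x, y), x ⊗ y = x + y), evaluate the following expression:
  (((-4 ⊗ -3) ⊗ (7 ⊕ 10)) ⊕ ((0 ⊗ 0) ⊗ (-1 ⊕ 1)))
(((-4 ⊗ -3) ⊗ (7 ⊕ 10)) ⊕ ((0 ⊗ 0) ⊗ (-1 ⊕ 1))) = -1

Expand innermost to outermost. Recall ⊕ takes the minimum of its arguments and ⊗ takes their sum. Working out the expression (((-4 ⊗ -3) ⊗ (7 ⊕ 10)) ⊕ ((0 ⊗ 0) ⊗ (-1 ⊕ 1))) gives -1.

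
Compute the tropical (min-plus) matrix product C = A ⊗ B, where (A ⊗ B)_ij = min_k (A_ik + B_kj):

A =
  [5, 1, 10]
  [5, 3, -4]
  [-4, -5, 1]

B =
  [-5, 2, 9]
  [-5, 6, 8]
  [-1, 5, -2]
A ⊗ B =
  [-4, 7, 8]
  [-5, 1, -6]
  [-10, -2, -1]

Apply the min-plus product entry-by-entry:
  C[0][0] = min over k of (A[0][0] + B[0][0] = 5 + -5 = 0, A[0][1] + B[1][0] = 1 + -5 = -4, A[0][2] + B[2][0] = 10 + -1 = 9) = -4 (attained at k = 1)
  C[0][1] = min over k of (A[0][0] + B[0][1] = 5 + 2 = 7, A[0][1] + B[1][1] = 1 + 6 = 7, A[0][2] + B[2][1] = 10 + 5 = 15) = 7 (attained at k = 0)
  C[0][2] = min over k of (A[0][0] + B[0][2] = 5 + 9 = 14, A[0][1] + B[1][2] = 1 + 8 = 9, A[0][2] + B[2][2] = 10 + -2 = 8) = 8 (attained at k = 2)
  C[1][0] = min over k of (A[1][0] + B[0][0] = 5 + -5 = 0, A[1][1] + B[1][0] = 3 + -5 = -2, A[1][2] + B[2][0] = -4 + -1 = -5) = -5 (attained at k = 2)
  C[1][1] = min over k of (A[1][0] + B[0][1] = 5 + 2 = 7, A[1][1] + B[1][1] = 3 + 6 = 9, A[1][2] + B[2][1] = -4 + 5 = 1) = 1 (attained at k = 2)
  C[1][2] = min over k of (A[1][0] + B[0][2] = 5 + 9 = 14, A[1][1] + B[1][2] = 3 + 8 = 11, A[1][2] + B[2][2] = -4 + -2 = -6) = -6 (attained at k = 2)
  C[2][0] = min over k of (A[2][0] + B[0][0] = -4 + -5 = -9, A[2][1] + B[1][0] = -5 + -5 = -10, A[2][2] + B[2][0] = 1 + -1 = 0) = -10 (attained at k = 1)
  C[2][1] = min over k of (A[2][0] + B[0][1] = -4 + 2 = -2, A[2][1] + B[1][1] = -5 + 6 = 1, A[2][2] + B[2][1] = 1 + 5 = 6) = -2 (attained at k = 0)
  C[2][2] = min over k of (A[2][0] + B[0][2] = -4 + 9 = 5, A[2][1] + B[1][2] = -5 + 8 = 3, A[2][2] + B[2][2] = 1 + -2 = -1) = -1 (attained at k = 2)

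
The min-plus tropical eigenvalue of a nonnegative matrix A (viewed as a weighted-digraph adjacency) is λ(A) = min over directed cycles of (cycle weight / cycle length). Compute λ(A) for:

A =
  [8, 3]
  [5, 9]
λ(A) = 4

Enumerate directed cycles and compute their means (weight / length). Sample:
  cycle 0 → 0: weight = 8, length = 1, mean = 8/1 ≈ 8.000
  cycle 1 → 1: weight = 9, length = 1, mean = 9/1 ≈ 9.000
  cycle 0 → 1 → 0: weight = 8, length = 2, mean = 8/2 ≈ 4.000
  cycle 1 → 0 → 1: weight = 8, length = 2, mean = 8/2 ≈ 4.000
Minimum mean = 4.000, attained e.g. along the cycle 0 → 1 → 0 with weight 8 and length 2. So λ(A) = 8/2 = 4.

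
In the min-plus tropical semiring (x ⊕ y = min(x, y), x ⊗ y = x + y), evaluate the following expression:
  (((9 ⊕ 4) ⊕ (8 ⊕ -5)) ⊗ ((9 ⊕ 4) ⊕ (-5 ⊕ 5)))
(((9 ⊕ 4) ⊕ (8 ⊕ -5)) ⊗ ((9 ⊕ 4) ⊕ (-5 ⊕ 5))) = -10

Expand innermost to outermost. Recall ⊕ takes the minimum of its arguments and ⊗ takes their sum. Working out the expression (((9 ⊕ 4) ⊕ (8 ⊕ -5)) ⊗ ((9 ⊕ 4) ⊕ (-5 ⊕ 5))) gives -10.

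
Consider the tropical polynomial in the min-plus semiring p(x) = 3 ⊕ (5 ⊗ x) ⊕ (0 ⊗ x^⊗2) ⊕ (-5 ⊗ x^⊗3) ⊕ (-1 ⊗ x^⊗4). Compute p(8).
p(8) = 3

A tropical monomial a ⊗ x^⊗i evaluates to a + i · x. Evaluating each term at x = 8:
  Term 0 contributes 3 + 0 · 8 = 3
  Term 1 contributes 5 + 1 · 8 = 13
  Term 2 contributes 0 + 2 · 8 = 16
  Term 3 contributes -5 + 3 · 8 = 19
  Term 4 contributes -1 + 4 · 8 = 31
p(8) = ⊕ of these = min[3, 13, 16, 19, 31] = 3.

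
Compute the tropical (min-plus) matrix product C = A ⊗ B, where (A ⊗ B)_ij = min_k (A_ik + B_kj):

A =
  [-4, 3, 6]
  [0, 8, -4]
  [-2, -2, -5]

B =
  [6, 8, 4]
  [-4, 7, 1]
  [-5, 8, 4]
A ⊗ B =
  [-1, 4, 0]
  [-9, 4, 0]
  [-10, 3, -1]

Apply the min-plus product entry-by-entry:
  C[0][0] = min over k of (A[0][0] + B[0][0] = -4 + 6 = 2, A[0][1] + B[1][0] = 3 + -4 = -1, A[0][2] + B[2][0] = 6 + -5 = 1) = -1 (attained at k = 1)
  C[0][1] = min over k of (A[0][0] + B[0][1] = -4 + 8 = 4, A[0][1] + B[1][1] = 3 + 7 = 10, A[0][2] + B[2][1] = 6 + 8 = 14) = 4 (attained at k = 0)
  C[0][2] = min over k of (A[0][0] + B[0][2] = -4 + 4 = 0, A[0][1] + B[1][2] = 3 + 1 = 4, A[0][2] + B[2][2] = 6 + 4 = 10) = 0 (attained at k = 0)
  C[1][0] = min over k of (A[1][0] + B[0][0] = 0 + 6 = 6, A[1][1] + B[1][0] = 8 + -4 = 4, A[1][2] + B[2][0] = -4 + -5 = -9) = -9 (attained at k = 2)
  C[1][1] = min over k of (A[1][0] + B[0][1] = 0 + 8 = 8, A[1][1] + B[1][1] = 8 + 7 = 15, A[1][2] + B[2][1] = -4 + 8 = 4) = 4 (attained at k = 2)
  C[1][2] = min over k of (A[1][0] + B[0][2] = 0 + 4 = 4, A[1][1] + B[1][2] = 8 + 1 = 9, A[1][2] + B[2][2] = -4 + 4 = 0) = 0 (attained at k = 2)
  C[2][0] = min over k of (A[2][0] + B[0][0] = -2 + 6 = 4, A[2][1] + B[1][0] = -2 + -4 = -6, A[2][2] + B[2][0] = -5 + -5 = -10) = -10 (attained at k = 2)
  C[2][1] = min over k of (A[2][0] + B[0][1] = -2 + 8 = 6, A[2][1] + B[1][1] = -2 + 7 = 5, A[2][2] + B[2][1] = -5 + 8 = 3) = 3 (attained at k = 2)
  C[2][2] = min over k of (A[2][0] + B[0][2] = -2 + 4 = 2, A[2][1] + B[1][2] = -2 + 1 = -1, A[2][2] + B[2][2] = -5 + 4 = -1) = -1 (attained at k = 1)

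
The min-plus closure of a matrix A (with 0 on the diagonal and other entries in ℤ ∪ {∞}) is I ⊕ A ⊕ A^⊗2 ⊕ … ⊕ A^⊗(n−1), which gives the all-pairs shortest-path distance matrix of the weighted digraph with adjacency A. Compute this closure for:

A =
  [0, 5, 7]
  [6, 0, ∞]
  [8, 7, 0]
Closure =
  [0, 5, 7]
  [6, 0, 13]
  [8, 7, 0]

This is the Floyd-Warshall all-pairs shortest-path computation. For each intermediate vertex k = 0, 1, …, 2, update dist[i][j] ← min(dist[i][j], dist[i][k] + dist[k][j]). The final matrix gives, for each (i, j), the minimum total weight of any directed path from i to j (possibly empty when i = j).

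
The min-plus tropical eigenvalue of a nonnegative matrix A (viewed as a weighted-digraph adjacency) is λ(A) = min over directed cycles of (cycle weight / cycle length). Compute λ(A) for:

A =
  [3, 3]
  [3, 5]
λ(A) = 3

Enumerate directed cycles and compute their means (weight / length). Sample:
  cycle 0 → 0: weight = 3, length = 1, mean = 3/1 ≈ 3.000
  cycle 1 → 1: weight = 5, length = 1, mean = 5/1 ≈ 5.000
  cycle 0 → 1 → 0: weight = 6, length = 2, mean = 6/2 ≈ 3.000
  cycle 1 → 0 → 1: weight = 6, length = 2, mean = 6/2 ≈ 3.000
Minimum mean = 3.000, attained e.g. along the cycle 0 → 0 with weight 3 and length 1. So λ(A) = 3/1 = 3.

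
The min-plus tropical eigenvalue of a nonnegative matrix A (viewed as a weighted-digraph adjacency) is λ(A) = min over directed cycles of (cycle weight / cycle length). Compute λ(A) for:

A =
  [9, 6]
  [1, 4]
λ(A) = 7/2

Enumerate directed cycles and compute their means (weight / length). Sample:
  cycle 0 → 0: weight = 9, length = 1, mean = 9/1 ≈ 9.000
  cycle 1 → 1: weight = 4, length = 1, mean = 4/1 ≈ 4.000
  cycle 0 → 1 → 0: weight = 7, length = 2, mean = 7/2 ≈ 3.500
  cycle 1 → 0 → 1: weight = 7, length = 2, mean = 7/2 ≈ 3.500
Minimum mean = 3.500, attained e.g. along the cycle 0 → 1 → 0 with weight 7 and length 2. So λ(A) = 7/2 = 7/2.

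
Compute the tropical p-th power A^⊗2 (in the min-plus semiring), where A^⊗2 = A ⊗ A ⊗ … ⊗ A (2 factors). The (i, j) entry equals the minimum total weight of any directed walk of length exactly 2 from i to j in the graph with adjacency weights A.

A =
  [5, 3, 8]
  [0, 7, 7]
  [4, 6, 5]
A^⊗2 =
  [3, 8, 10]
  [5, 3, 8]
  [6, 7, 10]

Each entry (A^⊗2)_ij equals the minimum over all length-2 walks i = v_0 → v_1 → … → v_2 = j of Σ_t A[v_t][v_{t+1}]. For example, for (i, j) = (0, 2) we minimise over 3 possible intermediate vertex sequences; the minimum is 10, attained along the walk 0 → 1 → 2.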